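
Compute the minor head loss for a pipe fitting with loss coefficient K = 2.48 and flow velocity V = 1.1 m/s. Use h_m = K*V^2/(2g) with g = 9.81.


Minor loss formula: h_m = K * V^2/(2g).
V^2 = 1.1^2 = 1.21.
V^2/(2g) = 1.21 / 19.62 = 0.0617 m.
h_m = 2.48 * 0.0617 = 0.1529 m.

0.1529


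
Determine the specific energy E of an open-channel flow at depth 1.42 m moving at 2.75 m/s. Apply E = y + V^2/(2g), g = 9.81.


Specific energy E = y + V^2/(2g).
Velocity head = V^2/(2g) = 2.75^2 / (2*9.81) = 7.5625 / 19.62 = 0.3854 m.
E = 1.42 + 0.3854 = 1.8054 m.

1.8054


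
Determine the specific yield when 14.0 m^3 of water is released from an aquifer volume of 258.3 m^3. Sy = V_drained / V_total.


Specific yield Sy = Volume drained / Total volume.
Sy = 14.0 / 258.3
   = 0.0542.

0.0542


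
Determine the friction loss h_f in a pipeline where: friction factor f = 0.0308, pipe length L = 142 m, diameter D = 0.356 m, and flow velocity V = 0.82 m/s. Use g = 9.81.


Darcy-Weisbach equation: h_f = f * (L/D) * V^2/(2g).
f * L/D = 0.0308 * 142/0.356 = 12.2854.
V^2/(2g) = 0.82^2 / (2*9.81) = 0.6724 / 19.62 = 0.0343 m.
h_f = 12.2854 * 0.0343 = 0.421 m.

0.421


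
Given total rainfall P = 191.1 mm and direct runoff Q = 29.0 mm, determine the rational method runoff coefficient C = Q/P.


The runoff coefficient C = runoff depth / rainfall depth.
C = 29.0 / 191.1
  = 0.1518.

0.1518


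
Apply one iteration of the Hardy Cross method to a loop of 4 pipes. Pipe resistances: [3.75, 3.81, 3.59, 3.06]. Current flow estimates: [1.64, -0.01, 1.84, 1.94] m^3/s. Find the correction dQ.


Numerator terms (r*Q*|Q|): 3.75*1.64*|1.64| = 10.086; 3.81*-0.01*|-0.01| = -0.0004; 3.59*1.84*|1.84| = 12.1543; 3.06*1.94*|1.94| = 11.5166.
Sum of numerator = 33.7565.
Denominator terms (r*|Q|): 3.75*|1.64| = 6.15; 3.81*|-0.01| = 0.0381; 3.59*|1.84| = 6.6056; 3.06*|1.94| = 5.9364.
2 * sum of denominator = 2 * 18.7301 = 37.4602.
dQ = -33.7565 / 37.4602 = -0.9011 m^3/s.

-0.9011


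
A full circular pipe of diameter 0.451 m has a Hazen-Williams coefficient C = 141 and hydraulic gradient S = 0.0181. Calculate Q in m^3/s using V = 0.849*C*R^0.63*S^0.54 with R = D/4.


For a full circular pipe, R = D/4 = 0.451/4 = 0.1128 m.
V = 0.849 * 141 * 0.1128^0.63 * 0.0181^0.54
  = 0.849 * 141 * 0.252833 * 0.11459
  = 3.4682 m/s.
Pipe area A = pi*D^2/4 = pi*0.451^2/4 = 0.1598 m^2.
Q = A * V = 0.1598 * 3.4682 = 0.5541 m^3/s.

0.5541


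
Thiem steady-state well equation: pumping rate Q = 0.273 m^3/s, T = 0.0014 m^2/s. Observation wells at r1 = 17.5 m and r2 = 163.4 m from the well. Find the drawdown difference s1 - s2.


Thiem equation: s1 - s2 = Q/(2*pi*T) * ln(r2/r1).
ln(r2/r1) = ln(163.4/17.5) = 2.234.
Q/(2*pi*T) = 0.273 / (2*pi*0.0014) = 0.273 / 0.0088 = 31.0352.
s1 - s2 = 31.0352 * 2.234 = 69.3327 m.

69.3327


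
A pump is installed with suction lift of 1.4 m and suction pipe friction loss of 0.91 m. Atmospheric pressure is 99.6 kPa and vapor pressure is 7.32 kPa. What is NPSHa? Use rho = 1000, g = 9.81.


NPSHa = p_atm/(rho*g) - z_s - hf_s - p_vap/(rho*g).
p_atm/(rho*g) = 99.6*1000 / (1000*9.81) = 10.153 m.
p_vap/(rho*g) = 7.32*1000 / (1000*9.81) = 0.746 m.
NPSHa = 10.153 - 1.4 - 0.91 - 0.746
      = 7.1 m.

7.1


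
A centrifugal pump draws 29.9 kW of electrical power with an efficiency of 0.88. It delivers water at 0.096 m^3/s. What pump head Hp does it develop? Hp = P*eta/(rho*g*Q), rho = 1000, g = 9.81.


Pump head formula: Hp = P * eta / (rho * g * Q).
Numerator: P * eta = 29.9 * 1000 * 0.88 = 26312.0 W.
Denominator: rho * g * Q = 1000 * 9.81 * 0.096 = 941.76.
Hp = 26312.0 / 941.76 = 27.94 m.

27.94


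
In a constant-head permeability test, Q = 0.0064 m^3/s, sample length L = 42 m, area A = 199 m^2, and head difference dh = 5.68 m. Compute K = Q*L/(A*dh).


From K = Q*L / (A*dh):
Numerator: Q*L = 0.0064 * 42 = 0.2688.
Denominator: A*dh = 199 * 5.68 = 1130.32.
K = 0.2688 / 1130.32 = 0.000238 m/s.

0.000238


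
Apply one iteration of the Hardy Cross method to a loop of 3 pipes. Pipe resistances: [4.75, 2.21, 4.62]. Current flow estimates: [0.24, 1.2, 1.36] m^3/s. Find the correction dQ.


Numerator terms (r*Q*|Q|): 4.75*0.24*|0.24| = 0.2736; 2.21*1.2*|1.2| = 3.1824; 4.62*1.36*|1.36| = 8.5452.
Sum of numerator = 12.0012.
Denominator terms (r*|Q|): 4.75*|0.24| = 1.14; 2.21*|1.2| = 2.652; 4.62*|1.36| = 6.2832.
2 * sum of denominator = 2 * 10.0752 = 20.1504.
dQ = -12.0012 / 20.1504 = -0.5956 m^3/s.

-0.5956


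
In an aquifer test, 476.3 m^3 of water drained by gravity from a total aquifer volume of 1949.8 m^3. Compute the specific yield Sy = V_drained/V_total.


Specific yield Sy = Volume drained / Total volume.
Sy = 476.3 / 1949.8
   = 0.2443.

0.2443


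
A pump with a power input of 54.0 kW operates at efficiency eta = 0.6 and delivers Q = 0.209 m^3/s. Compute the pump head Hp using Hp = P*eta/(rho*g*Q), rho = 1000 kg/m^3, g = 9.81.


Pump head formula: Hp = P * eta / (rho * g * Q).
Numerator: P * eta = 54.0 * 1000 * 0.6 = 32400.0 W.
Denominator: rho * g * Q = 1000 * 9.81 * 0.209 = 2050.29.
Hp = 32400.0 / 2050.29 = 15.8 m.

15.8


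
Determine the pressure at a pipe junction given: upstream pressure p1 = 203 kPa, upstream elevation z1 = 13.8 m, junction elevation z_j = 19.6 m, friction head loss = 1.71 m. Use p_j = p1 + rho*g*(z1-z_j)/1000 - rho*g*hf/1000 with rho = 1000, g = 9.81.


Junction pressure: p_j = p1 + rho*g*(z1 - z_j)/1000 - rho*g*hf/1000.
Elevation term = 1000*9.81*(13.8 - 19.6)/1000 = -56.898 kPa.
Friction term = 1000*9.81*1.71/1000 = 16.775 kPa.
p_j = 203 + -56.898 - 16.775 = 129.33 kPa.

129.33


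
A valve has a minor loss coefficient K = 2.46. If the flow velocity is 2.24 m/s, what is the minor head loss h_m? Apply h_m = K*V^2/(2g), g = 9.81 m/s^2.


Minor loss formula: h_m = K * V^2/(2g).
V^2 = 2.24^2 = 5.0176.
V^2/(2g) = 5.0176 / 19.62 = 0.2557 m.
h_m = 2.46 * 0.2557 = 0.6291 m.

0.6291


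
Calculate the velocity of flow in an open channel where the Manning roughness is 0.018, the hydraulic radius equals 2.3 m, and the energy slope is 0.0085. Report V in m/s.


Manning's equation gives V = (1/n) * R^(2/3) * S^(1/2).
First, compute R^(2/3) = 2.3^(2/3) = 1.7424.
Next, S^(1/2) = 0.0085^(1/2) = 0.092195.
Then 1/n = 1/0.018 = 55.56.
V = 55.56 * 1.7424 * 0.092195 = 8.9246 m/s.

8.9246


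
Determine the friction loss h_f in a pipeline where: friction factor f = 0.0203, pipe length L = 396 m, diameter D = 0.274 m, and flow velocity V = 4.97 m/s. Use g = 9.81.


Darcy-Weisbach equation: h_f = f * (L/D) * V^2/(2g).
f * L/D = 0.0203 * 396/0.274 = 29.3387.
V^2/(2g) = 4.97^2 / (2*9.81) = 24.7009 / 19.62 = 1.259 m.
h_f = 29.3387 * 1.259 = 36.936 m.

36.936


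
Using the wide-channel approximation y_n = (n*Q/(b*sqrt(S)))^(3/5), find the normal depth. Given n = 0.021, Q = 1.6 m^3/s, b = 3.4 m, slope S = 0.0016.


We use the wide-channel approximation y_n = (n*Q/(b*sqrt(S)))^(3/5).
sqrt(S) = sqrt(0.0016) = 0.04.
Numerator: n*Q = 0.021 * 1.6 = 0.0336.
Denominator: b*sqrt(S) = 3.4 * 0.04 = 0.136.
arg = 0.2471.
y_n = 0.2471^(3/5) = 0.4322 m.

0.4322


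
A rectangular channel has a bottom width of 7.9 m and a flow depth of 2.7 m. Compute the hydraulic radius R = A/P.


For a rectangular section:
Flow area A = b * y = 7.9 * 2.7 = 21.33 m^2.
Wetted perimeter P = b + 2y = 7.9 + 2*2.7 = 13.3 m.
Hydraulic radius R = A/P = 21.33 / 13.3 = 1.6038 m.

1.6038


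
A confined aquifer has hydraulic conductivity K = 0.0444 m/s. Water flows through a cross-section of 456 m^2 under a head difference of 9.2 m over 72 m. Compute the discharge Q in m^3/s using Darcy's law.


Darcy's law: Q = K * A * i, where i = dh/L.
Hydraulic gradient i = 9.2 / 72 = 0.127778.
Q = 0.0444 * 456 * 0.127778
  = 2.587 m^3/s.

2.587


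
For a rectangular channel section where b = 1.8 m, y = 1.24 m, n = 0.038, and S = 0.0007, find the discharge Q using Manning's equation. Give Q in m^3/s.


For a rectangular channel, the cross-sectional area A = b * y = 1.8 * 1.24 = 2.23 m^2.
The wetted perimeter P = b + 2y = 1.8 + 2*1.24 = 4.28 m.
Hydraulic radius R = A/P = 2.23/4.28 = 0.5215 m.
Velocity V = (1/n)*R^(2/3)*S^(1/2) = (1/0.038)*0.5215^(2/3)*0.0007^(1/2) = 0.4511 m/s.
Discharge Q = A * V = 2.23 * 0.4511 = 1.007 m^3/s.

1.007


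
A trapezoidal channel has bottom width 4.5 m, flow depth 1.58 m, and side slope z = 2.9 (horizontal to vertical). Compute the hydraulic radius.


For a trapezoidal section with side slope z:
A = (b + z*y)*y = (4.5 + 2.9*1.58)*1.58 = 14.35 m^2.
P = b + 2*y*sqrt(1 + z^2) = 4.5 + 2*1.58*sqrt(1 + 2.9^2) = 14.194 m.
R = A/P = 14.35 / 14.194 = 1.011 m.

1.011


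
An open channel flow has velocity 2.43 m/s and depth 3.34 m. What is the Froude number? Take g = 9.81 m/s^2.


The Froude number is defined as Fr = V / sqrt(g*y).
g*y = 9.81 * 3.34 = 32.7654.
sqrt(g*y) = sqrt(32.7654) = 5.7241.
Fr = 2.43 / 5.7241 = 0.4245.

0.4245


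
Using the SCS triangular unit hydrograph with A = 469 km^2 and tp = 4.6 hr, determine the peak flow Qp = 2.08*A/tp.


SCS formula: Qp = 2.08 * A / tp.
Qp = 2.08 * 469 / 4.6
   = 975.52 / 4.6
   = 212.07 m^3/s per cm.

212.07


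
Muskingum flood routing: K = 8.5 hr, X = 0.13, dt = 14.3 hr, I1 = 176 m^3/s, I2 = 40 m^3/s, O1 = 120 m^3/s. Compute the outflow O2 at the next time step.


Muskingum coefficients:
denom = 2*K*(1-X) + dt = 2*8.5*(1-0.13) + 14.3 = 29.09.
C0 = (dt - 2*K*X)/denom = (14.3 - 2*8.5*0.13)/29.09 = 0.4156.
C1 = (dt + 2*K*X)/denom = (14.3 + 2*8.5*0.13)/29.09 = 0.5675.
C2 = (2*K*(1-X) - dt)/denom = 0.0168.
O2 = C0*I2 + C1*I1 + C2*O1
   = 0.4156*40 + 0.5675*176 + 0.0168*120
   = 118.53 m^3/s.

118.53


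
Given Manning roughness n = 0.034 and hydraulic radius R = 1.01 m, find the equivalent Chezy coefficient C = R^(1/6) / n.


The Chezy coefficient relates to Manning's n through C = R^(1/6) / n.
R^(1/6) = 1.01^(1/6) = 1.00166.
C = 1.00166 / 0.034 = 29.46 m^(1/2)/s.

29.46


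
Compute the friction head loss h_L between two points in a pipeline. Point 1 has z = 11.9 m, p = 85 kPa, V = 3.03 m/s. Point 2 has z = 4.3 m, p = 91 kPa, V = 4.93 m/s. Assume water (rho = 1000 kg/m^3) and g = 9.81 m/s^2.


Total head at each section: H = z + p/(rho*g) + V^2/(2g).
H1 = 11.9 + 85*1000/(1000*9.81) + 3.03^2/(2*9.81)
   = 11.9 + 8.665 + 0.4679
   = 21.033 m.
H2 = 4.3 + 91*1000/(1000*9.81) + 4.93^2/(2*9.81)
   = 4.3 + 9.276 + 1.2388
   = 14.815 m.
h_L = H1 - H2 = 21.033 - 14.815 = 6.218 m.

6.218


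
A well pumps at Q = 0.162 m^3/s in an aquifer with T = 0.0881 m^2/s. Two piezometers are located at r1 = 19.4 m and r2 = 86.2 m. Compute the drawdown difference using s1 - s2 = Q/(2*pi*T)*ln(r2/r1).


Thiem equation: s1 - s2 = Q/(2*pi*T) * ln(r2/r1).
ln(r2/r1) = ln(86.2/19.4) = 1.4914.
Q/(2*pi*T) = 0.162 / (2*pi*0.0881) = 0.162 / 0.5535 = 0.2927.
s1 - s2 = 0.2927 * 1.4914 = 0.4365 m.

0.4365


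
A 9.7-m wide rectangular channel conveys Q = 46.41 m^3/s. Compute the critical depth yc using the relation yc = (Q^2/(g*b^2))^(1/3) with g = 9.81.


Using yc = (Q^2 / (g * b^2))^(1/3):
Q^2 = 46.41^2 = 2153.89.
g * b^2 = 9.81 * 9.7^2 = 9.81 * 94.09 = 923.02.
Q^2 / (g*b^2) = 2153.89 / 923.02 = 2.3335.
yc = 2.3335^(1/3) = 1.3264 m.

1.3264


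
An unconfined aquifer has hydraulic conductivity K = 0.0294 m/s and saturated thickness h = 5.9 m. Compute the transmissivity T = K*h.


Transmissivity is defined as T = K * h.
T = 0.0294 * 5.9
  = 0.1735 m^2/s.

0.1735


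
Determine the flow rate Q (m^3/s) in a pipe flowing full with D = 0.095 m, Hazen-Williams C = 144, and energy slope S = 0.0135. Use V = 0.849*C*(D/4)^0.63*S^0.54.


For a full circular pipe, R = D/4 = 0.095/4 = 0.0238 m.
V = 0.849 * 144 * 0.0238^0.63 * 0.0135^0.54
  = 0.849 * 144 * 0.094769 * 0.097809
  = 1.1332 m/s.
Pipe area A = pi*D^2/4 = pi*0.095^2/4 = 0.0071 m^2.
Q = A * V = 0.0071 * 1.1332 = 0.008 m^3/s.

0.008


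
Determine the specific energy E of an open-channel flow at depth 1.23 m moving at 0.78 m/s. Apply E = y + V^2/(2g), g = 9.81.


Specific energy E = y + V^2/(2g).
Velocity head = V^2/(2g) = 0.78^2 / (2*9.81) = 0.6084 / 19.62 = 0.031 m.
E = 1.23 + 0.031 = 1.261 m.

1.261


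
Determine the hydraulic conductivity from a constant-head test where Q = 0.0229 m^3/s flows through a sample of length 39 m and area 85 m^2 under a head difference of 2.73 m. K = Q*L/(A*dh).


From K = Q*L / (A*dh):
Numerator: Q*L = 0.0229 * 39 = 0.8931.
Denominator: A*dh = 85 * 2.73 = 232.05.
K = 0.8931 / 232.05 = 0.003849 m/s.

0.003849


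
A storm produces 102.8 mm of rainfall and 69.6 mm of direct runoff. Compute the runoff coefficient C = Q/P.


The runoff coefficient C = runoff depth / rainfall depth.
C = 69.6 / 102.8
  = 0.677.

0.677


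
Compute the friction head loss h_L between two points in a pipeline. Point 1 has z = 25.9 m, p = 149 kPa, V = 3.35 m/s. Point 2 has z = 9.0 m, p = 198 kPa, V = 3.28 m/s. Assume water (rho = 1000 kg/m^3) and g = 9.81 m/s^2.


Total head at each section: H = z + p/(rho*g) + V^2/(2g).
H1 = 25.9 + 149*1000/(1000*9.81) + 3.35^2/(2*9.81)
   = 25.9 + 15.189 + 0.572
   = 41.661 m.
H2 = 9.0 + 198*1000/(1000*9.81) + 3.28^2/(2*9.81)
   = 9.0 + 20.183 + 0.5483
   = 29.732 m.
h_L = H1 - H2 = 41.661 - 29.732 = 11.929 m.

11.929


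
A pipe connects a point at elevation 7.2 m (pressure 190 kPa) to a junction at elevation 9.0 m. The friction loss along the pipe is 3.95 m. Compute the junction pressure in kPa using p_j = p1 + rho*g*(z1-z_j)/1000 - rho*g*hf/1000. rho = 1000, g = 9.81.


Junction pressure: p_j = p1 + rho*g*(z1 - z_j)/1000 - rho*g*hf/1000.
Elevation term = 1000*9.81*(7.2 - 9.0)/1000 = -17.658 kPa.
Friction term = 1000*9.81*3.95/1000 = 38.749 kPa.
p_j = 190 + -17.658 - 38.749 = 133.59 kPa.

133.59


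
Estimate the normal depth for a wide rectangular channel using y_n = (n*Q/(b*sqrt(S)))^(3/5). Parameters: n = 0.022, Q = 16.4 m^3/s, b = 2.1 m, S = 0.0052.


We use the wide-channel approximation y_n = (n*Q/(b*sqrt(S)))^(3/5).
sqrt(S) = sqrt(0.0052) = 0.072111.
Numerator: n*Q = 0.022 * 16.4 = 0.3608.
Denominator: b*sqrt(S) = 2.1 * 0.072111 = 0.151433.
arg = 2.3826.
y_n = 2.3826^(3/5) = 1.6836 m.

1.6836


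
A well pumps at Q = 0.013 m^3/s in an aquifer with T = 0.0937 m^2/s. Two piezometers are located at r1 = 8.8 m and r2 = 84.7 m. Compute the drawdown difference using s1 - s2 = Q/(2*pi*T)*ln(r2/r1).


Thiem equation: s1 - s2 = Q/(2*pi*T) * ln(r2/r1).
ln(r2/r1) = ln(84.7/8.8) = 2.2644.
Q/(2*pi*T) = 0.013 / (2*pi*0.0937) = 0.013 / 0.5887 = 0.0221.
s1 - s2 = 0.0221 * 2.2644 = 0.05 m.

0.05


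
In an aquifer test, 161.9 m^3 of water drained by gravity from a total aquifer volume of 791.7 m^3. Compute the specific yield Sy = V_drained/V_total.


Specific yield Sy = Volume drained / Total volume.
Sy = 161.9 / 791.7
   = 0.2045.

0.2045


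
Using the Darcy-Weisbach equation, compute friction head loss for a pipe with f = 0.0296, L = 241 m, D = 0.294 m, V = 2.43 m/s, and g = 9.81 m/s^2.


Darcy-Weisbach equation: h_f = f * (L/D) * V^2/(2g).
f * L/D = 0.0296 * 241/0.294 = 24.2639.
V^2/(2g) = 2.43^2 / (2*9.81) = 5.9049 / 19.62 = 0.301 m.
h_f = 24.2639 * 0.301 = 7.303 m.

7.303


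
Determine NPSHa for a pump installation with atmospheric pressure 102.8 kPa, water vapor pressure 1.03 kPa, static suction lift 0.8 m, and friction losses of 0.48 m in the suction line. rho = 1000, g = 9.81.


NPSHa = p_atm/(rho*g) - z_s - hf_s - p_vap/(rho*g).
p_atm/(rho*g) = 102.8*1000 / (1000*9.81) = 10.479 m.
p_vap/(rho*g) = 1.03*1000 / (1000*9.81) = 0.105 m.
NPSHa = 10.479 - 0.8 - 0.48 - 0.105
      = 9.09 m.

9.09


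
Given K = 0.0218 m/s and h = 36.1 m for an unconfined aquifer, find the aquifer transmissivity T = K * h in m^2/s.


Transmissivity is defined as T = K * h.
T = 0.0218 * 36.1
  = 0.787 m^2/s.

0.787


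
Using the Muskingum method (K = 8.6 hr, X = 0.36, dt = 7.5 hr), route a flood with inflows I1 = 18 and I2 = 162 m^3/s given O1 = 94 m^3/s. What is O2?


Muskingum coefficients:
denom = 2*K*(1-X) + dt = 2*8.6*(1-0.36) + 7.5 = 18.508.
C0 = (dt - 2*K*X)/denom = (7.5 - 2*8.6*0.36)/18.508 = 0.0707.
C1 = (dt + 2*K*X)/denom = (7.5 + 2*8.6*0.36)/18.508 = 0.7398.
C2 = (2*K*(1-X) - dt)/denom = 0.1895.
O2 = C0*I2 + C1*I1 + C2*O1
   = 0.0707*162 + 0.7398*18 + 0.1895*94
   = 42.58 m^3/s.

42.58


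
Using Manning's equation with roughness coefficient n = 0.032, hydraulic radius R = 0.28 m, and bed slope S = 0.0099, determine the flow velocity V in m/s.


Manning's equation gives V = (1/n) * R^(2/3) * S^(1/2).
First, compute R^(2/3) = 0.28^(2/3) = 0.428.
Next, S^(1/2) = 0.0099^(1/2) = 0.099499.
Then 1/n = 1/0.032 = 31.25.
V = 31.25 * 0.428 * 0.099499 = 1.3308 m/s.

1.3308


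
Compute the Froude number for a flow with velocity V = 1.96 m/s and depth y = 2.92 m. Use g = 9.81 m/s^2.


The Froude number is defined as Fr = V / sqrt(g*y).
g*y = 9.81 * 2.92 = 28.6452.
sqrt(g*y) = sqrt(28.6452) = 5.3521.
Fr = 1.96 / 5.3521 = 0.3662.

0.3662


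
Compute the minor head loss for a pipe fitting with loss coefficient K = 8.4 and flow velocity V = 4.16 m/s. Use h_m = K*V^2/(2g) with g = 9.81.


Minor loss formula: h_m = K * V^2/(2g).
V^2 = 4.16^2 = 17.3056.
V^2/(2g) = 17.3056 / 19.62 = 0.882 m.
h_m = 8.4 * 0.882 = 7.4091 m.

7.4091


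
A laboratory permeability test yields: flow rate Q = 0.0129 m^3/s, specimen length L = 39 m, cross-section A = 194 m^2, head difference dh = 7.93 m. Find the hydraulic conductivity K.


From K = Q*L / (A*dh):
Numerator: Q*L = 0.0129 * 39 = 0.5031.
Denominator: A*dh = 194 * 7.93 = 1538.42.
K = 0.5031 / 1538.42 = 0.000327 m/s.

0.000327


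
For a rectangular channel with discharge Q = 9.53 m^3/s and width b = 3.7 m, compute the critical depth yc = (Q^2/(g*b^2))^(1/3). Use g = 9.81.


Using yc = (Q^2 / (g * b^2))^(1/3):
Q^2 = 9.53^2 = 90.82.
g * b^2 = 9.81 * 3.7^2 = 9.81 * 13.69 = 134.3.
Q^2 / (g*b^2) = 90.82 / 134.3 = 0.6762.
yc = 0.6762^(1/3) = 0.8778 m.

0.8778


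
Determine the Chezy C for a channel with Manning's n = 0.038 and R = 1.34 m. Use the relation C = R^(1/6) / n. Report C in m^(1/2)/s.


The Chezy coefficient relates to Manning's n through C = R^(1/6) / n.
R^(1/6) = 1.34^(1/6) = 1.049988.
C = 1.049988 / 0.038 = 27.63 m^(1/2)/s.

27.63


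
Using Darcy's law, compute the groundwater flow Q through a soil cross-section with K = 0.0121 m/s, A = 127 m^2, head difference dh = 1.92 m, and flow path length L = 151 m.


Darcy's law: Q = K * A * i, where i = dh/L.
Hydraulic gradient i = 1.92 / 151 = 0.012715.
Q = 0.0121 * 127 * 0.012715
  = 0.0195 m^3/s.

0.0195


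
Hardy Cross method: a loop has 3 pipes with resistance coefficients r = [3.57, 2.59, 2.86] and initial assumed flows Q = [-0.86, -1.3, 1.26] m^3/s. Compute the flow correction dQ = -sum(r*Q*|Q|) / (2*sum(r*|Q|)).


Numerator terms (r*Q*|Q|): 3.57*-0.86*|-0.86| = -2.6404; 2.59*-1.3*|-1.3| = -4.3771; 2.86*1.26*|1.26| = 4.5405.
Sum of numerator = -2.4769.
Denominator terms (r*|Q|): 3.57*|-0.86| = 3.0702; 2.59*|-1.3| = 3.367; 2.86*|1.26| = 3.6036.
2 * sum of denominator = 2 * 10.0408 = 20.0816.
dQ = --2.4769 / 20.0816 = 0.1233 m^3/s.

0.1233


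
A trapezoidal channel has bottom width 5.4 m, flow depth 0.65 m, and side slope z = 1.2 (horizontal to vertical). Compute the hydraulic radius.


For a trapezoidal section with side slope z:
A = (b + z*y)*y = (5.4 + 1.2*0.65)*0.65 = 4.017 m^2.
P = b + 2*y*sqrt(1 + z^2) = 5.4 + 2*0.65*sqrt(1 + 1.2^2) = 7.431 m.
R = A/P = 4.017 / 7.431 = 0.5406 m.

0.5406


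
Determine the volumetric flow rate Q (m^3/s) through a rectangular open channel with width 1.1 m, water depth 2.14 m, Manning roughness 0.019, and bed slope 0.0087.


For a rectangular channel, the cross-sectional area A = b * y = 1.1 * 2.14 = 2.35 m^2.
The wetted perimeter P = b + 2y = 1.1 + 2*2.14 = 5.38 m.
Hydraulic radius R = A/P = 2.35/5.38 = 0.4375 m.
Velocity V = (1/n)*R^(2/3)*S^(1/2) = (1/0.019)*0.4375^(2/3)*0.0087^(1/2) = 2.8294 m/s.
Discharge Q = A * V = 2.35 * 2.8294 = 6.66 m^3/s.

6.66


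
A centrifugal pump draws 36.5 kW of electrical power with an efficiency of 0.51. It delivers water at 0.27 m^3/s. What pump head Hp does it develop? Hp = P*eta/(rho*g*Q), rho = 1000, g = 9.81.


Pump head formula: Hp = P * eta / (rho * g * Q).
Numerator: P * eta = 36.5 * 1000 * 0.51 = 18615.0 W.
Denominator: rho * g * Q = 1000 * 9.81 * 0.27 = 2648.7.
Hp = 18615.0 / 2648.7 = 7.03 m.

7.03


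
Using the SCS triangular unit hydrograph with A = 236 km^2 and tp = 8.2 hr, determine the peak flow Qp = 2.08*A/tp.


SCS formula: Qp = 2.08 * A / tp.
Qp = 2.08 * 236 / 8.2
   = 490.88 / 8.2
   = 59.86 m^3/s per cm.

59.86


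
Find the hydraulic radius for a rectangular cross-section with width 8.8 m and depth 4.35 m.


For a rectangular section:
Flow area A = b * y = 8.8 * 4.35 = 38.28 m^2.
Wetted perimeter P = b + 2y = 8.8 + 2*4.35 = 17.5 m.
Hydraulic radius R = A/P = 38.28 / 17.5 = 2.1874 m.

2.1874


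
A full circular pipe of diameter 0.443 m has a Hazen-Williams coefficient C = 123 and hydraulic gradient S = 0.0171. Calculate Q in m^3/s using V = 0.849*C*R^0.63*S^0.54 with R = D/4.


For a full circular pipe, R = D/4 = 0.443/4 = 0.1108 m.
V = 0.849 * 123 * 0.1108^0.63 * 0.0171^0.54
  = 0.849 * 123 * 0.249998 * 0.111127
  = 2.9011 m/s.
Pipe area A = pi*D^2/4 = pi*0.443^2/4 = 0.1541 m^2.
Q = A * V = 0.1541 * 2.9011 = 0.4472 m^3/s.

0.4472


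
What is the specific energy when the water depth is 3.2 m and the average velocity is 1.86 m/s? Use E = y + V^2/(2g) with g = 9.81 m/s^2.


Specific energy E = y + V^2/(2g).
Velocity head = V^2/(2g) = 1.86^2 / (2*9.81) = 3.4596 / 19.62 = 0.1763 m.
E = 3.2 + 0.1763 = 3.3763 m.

3.3763


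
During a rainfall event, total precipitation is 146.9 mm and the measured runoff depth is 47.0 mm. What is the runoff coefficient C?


The runoff coefficient C = runoff depth / rainfall depth.
C = 47.0 / 146.9
  = 0.3199.

0.3199


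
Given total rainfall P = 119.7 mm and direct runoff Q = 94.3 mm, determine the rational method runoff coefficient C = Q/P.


The runoff coefficient C = runoff depth / rainfall depth.
C = 94.3 / 119.7
  = 0.7878.

0.7878


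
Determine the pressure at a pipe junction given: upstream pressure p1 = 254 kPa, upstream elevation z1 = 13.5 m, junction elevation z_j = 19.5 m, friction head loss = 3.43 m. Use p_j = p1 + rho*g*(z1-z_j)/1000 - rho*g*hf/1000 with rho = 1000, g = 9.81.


Junction pressure: p_j = p1 + rho*g*(z1 - z_j)/1000 - rho*g*hf/1000.
Elevation term = 1000*9.81*(13.5 - 19.5)/1000 = -58.86 kPa.
Friction term = 1000*9.81*3.43/1000 = 33.648 kPa.
p_j = 254 + -58.86 - 33.648 = 161.49 kPa.

161.49


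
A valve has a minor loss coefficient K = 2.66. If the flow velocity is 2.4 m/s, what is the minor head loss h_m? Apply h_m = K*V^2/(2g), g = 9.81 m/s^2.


Minor loss formula: h_m = K * V^2/(2g).
V^2 = 2.4^2 = 5.76.
V^2/(2g) = 5.76 / 19.62 = 0.2936 m.
h_m = 2.66 * 0.2936 = 0.7809 m.

0.7809


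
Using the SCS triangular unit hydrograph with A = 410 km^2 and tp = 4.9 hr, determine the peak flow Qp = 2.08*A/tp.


SCS formula: Qp = 2.08 * A / tp.
Qp = 2.08 * 410 / 4.9
   = 852.8 / 4.9
   = 174.04 m^3/s per cm.

174.04


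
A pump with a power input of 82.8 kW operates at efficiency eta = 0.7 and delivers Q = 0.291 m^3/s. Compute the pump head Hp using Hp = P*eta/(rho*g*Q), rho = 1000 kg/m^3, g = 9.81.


Pump head formula: Hp = P * eta / (rho * g * Q).
Numerator: P * eta = 82.8 * 1000 * 0.7 = 57960.0 W.
Denominator: rho * g * Q = 1000 * 9.81 * 0.291 = 2854.71.
Hp = 57960.0 / 2854.71 = 20.3 m.

20.3


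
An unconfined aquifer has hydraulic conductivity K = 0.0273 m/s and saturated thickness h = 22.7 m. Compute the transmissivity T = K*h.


Transmissivity is defined as T = K * h.
T = 0.0273 * 22.7
  = 0.6197 m^2/s.

0.6197


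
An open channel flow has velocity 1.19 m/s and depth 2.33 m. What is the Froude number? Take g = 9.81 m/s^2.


The Froude number is defined as Fr = V / sqrt(g*y).
g*y = 9.81 * 2.33 = 22.8573.
sqrt(g*y) = sqrt(22.8573) = 4.7809.
Fr = 1.19 / 4.7809 = 0.2489.

0.2489


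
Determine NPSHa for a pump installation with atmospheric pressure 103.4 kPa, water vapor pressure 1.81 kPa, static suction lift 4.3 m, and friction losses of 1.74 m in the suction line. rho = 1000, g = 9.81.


NPSHa = p_atm/(rho*g) - z_s - hf_s - p_vap/(rho*g).
p_atm/(rho*g) = 103.4*1000 / (1000*9.81) = 10.54 m.
p_vap/(rho*g) = 1.81*1000 / (1000*9.81) = 0.185 m.
NPSHa = 10.54 - 4.3 - 1.74 - 0.185
      = 4.32 m.

4.32


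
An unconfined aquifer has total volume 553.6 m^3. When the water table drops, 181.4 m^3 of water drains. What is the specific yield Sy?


Specific yield Sy = Volume drained / Total volume.
Sy = 181.4 / 553.6
   = 0.3277.

0.3277


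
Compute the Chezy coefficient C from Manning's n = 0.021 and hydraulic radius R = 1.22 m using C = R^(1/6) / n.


The Chezy coefficient relates to Manning's n through C = R^(1/6) / n.
R^(1/6) = 1.22^(1/6) = 1.033697.
C = 1.033697 / 0.021 = 49.22 m^(1/2)/s.

49.22


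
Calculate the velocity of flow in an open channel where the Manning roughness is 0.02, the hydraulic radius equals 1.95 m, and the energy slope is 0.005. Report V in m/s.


Manning's equation gives V = (1/n) * R^(2/3) * S^(1/2).
First, compute R^(2/3) = 1.95^(2/3) = 1.5608.
Next, S^(1/2) = 0.005^(1/2) = 0.070711.
Then 1/n = 1/0.02 = 50.0.
V = 50.0 * 1.5608 * 0.070711 = 5.5184 m/s.

5.5184


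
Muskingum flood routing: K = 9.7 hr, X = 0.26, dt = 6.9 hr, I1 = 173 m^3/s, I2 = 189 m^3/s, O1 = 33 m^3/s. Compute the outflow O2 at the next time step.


Muskingum coefficients:
denom = 2*K*(1-X) + dt = 2*9.7*(1-0.26) + 6.9 = 21.256.
C0 = (dt - 2*K*X)/denom = (6.9 - 2*9.7*0.26)/21.256 = 0.0873.
C1 = (dt + 2*K*X)/denom = (6.9 + 2*9.7*0.26)/21.256 = 0.5619.
C2 = (2*K*(1-X) - dt)/denom = 0.3508.
O2 = C0*I2 + C1*I1 + C2*O1
   = 0.0873*189 + 0.5619*173 + 0.3508*33
   = 125.29 m^3/s.

125.29


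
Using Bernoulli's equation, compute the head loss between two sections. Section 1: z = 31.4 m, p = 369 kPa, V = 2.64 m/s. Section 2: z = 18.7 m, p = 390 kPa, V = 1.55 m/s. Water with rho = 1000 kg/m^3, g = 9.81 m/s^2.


Total head at each section: H = z + p/(rho*g) + V^2/(2g).
H1 = 31.4 + 369*1000/(1000*9.81) + 2.64^2/(2*9.81)
   = 31.4 + 37.615 + 0.3552
   = 69.37 m.
H2 = 18.7 + 390*1000/(1000*9.81) + 1.55^2/(2*9.81)
   = 18.7 + 39.755 + 0.1225
   = 58.578 m.
h_L = H1 - H2 = 69.37 - 58.578 = 10.792 m.

10.792


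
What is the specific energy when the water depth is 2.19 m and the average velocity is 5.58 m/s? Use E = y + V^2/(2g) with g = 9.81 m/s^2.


Specific energy E = y + V^2/(2g).
Velocity head = V^2/(2g) = 5.58^2 / (2*9.81) = 31.1364 / 19.62 = 1.587 m.
E = 2.19 + 1.587 = 3.777 m.

3.777


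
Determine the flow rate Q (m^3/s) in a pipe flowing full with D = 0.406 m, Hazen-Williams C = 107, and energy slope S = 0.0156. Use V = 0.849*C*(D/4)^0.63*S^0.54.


For a full circular pipe, R = D/4 = 0.406/4 = 0.1015 m.
V = 0.849 * 107 * 0.1015^0.63 * 0.0156^0.54
  = 0.849 * 107 * 0.236632 * 0.105752
  = 2.2733 m/s.
Pipe area A = pi*D^2/4 = pi*0.406^2/4 = 0.1295 m^2.
Q = A * V = 0.1295 * 2.2733 = 0.2943 m^3/s.

0.2943


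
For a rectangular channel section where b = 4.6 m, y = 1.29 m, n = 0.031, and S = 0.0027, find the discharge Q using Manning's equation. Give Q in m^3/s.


For a rectangular channel, the cross-sectional area A = b * y = 4.6 * 1.29 = 5.93 m^2.
The wetted perimeter P = b + 2y = 4.6 + 2*1.29 = 7.18 m.
Hydraulic radius R = A/P = 5.93/7.18 = 0.8265 m.
Velocity V = (1/n)*R^(2/3)*S^(1/2) = (1/0.031)*0.8265^(2/3)*0.0027^(1/2) = 1.4762 m/s.
Discharge Q = A * V = 5.93 * 1.4762 = 8.76 m^3/s.

8.76


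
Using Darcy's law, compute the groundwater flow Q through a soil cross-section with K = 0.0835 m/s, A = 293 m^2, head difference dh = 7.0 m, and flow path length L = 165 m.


Darcy's law: Q = K * A * i, where i = dh/L.
Hydraulic gradient i = 7.0 / 165 = 0.042424.
Q = 0.0835 * 293 * 0.042424
  = 1.0379 m^3/s.

1.0379


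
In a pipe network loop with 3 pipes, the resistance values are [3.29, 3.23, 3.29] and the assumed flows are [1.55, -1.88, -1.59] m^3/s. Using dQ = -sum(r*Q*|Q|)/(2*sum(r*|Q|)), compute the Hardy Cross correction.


Numerator terms (r*Q*|Q|): 3.29*1.55*|1.55| = 7.9042; 3.23*-1.88*|-1.88| = -11.4161; 3.29*-1.59*|-1.59| = -8.3174.
Sum of numerator = -11.8293.
Denominator terms (r*|Q|): 3.29*|1.55| = 5.0995; 3.23*|-1.88| = 6.0724; 3.29*|-1.59| = 5.2311.
2 * sum of denominator = 2 * 16.403 = 32.806.
dQ = --11.8293 / 32.806 = 0.3606 m^3/s.

0.3606


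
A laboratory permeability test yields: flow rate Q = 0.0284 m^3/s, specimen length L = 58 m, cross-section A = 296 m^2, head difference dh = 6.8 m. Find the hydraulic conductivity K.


From K = Q*L / (A*dh):
Numerator: Q*L = 0.0284 * 58 = 1.6472.
Denominator: A*dh = 296 * 6.8 = 2012.8.
K = 1.6472 / 2012.8 = 0.000818 m/s.

0.000818


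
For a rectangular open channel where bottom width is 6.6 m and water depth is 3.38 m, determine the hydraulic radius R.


For a rectangular section:
Flow area A = b * y = 6.6 * 3.38 = 22.31 m^2.
Wetted perimeter P = b + 2y = 6.6 + 2*3.38 = 13.36 m.
Hydraulic radius R = A/P = 22.31 / 13.36 = 1.6698 m.

1.6698


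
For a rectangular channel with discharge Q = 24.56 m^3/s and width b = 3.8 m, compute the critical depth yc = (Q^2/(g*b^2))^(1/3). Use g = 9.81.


Using yc = (Q^2 / (g * b^2))^(1/3):
Q^2 = 24.56^2 = 603.19.
g * b^2 = 9.81 * 3.8^2 = 9.81 * 14.44 = 141.66.
Q^2 / (g*b^2) = 603.19 / 141.66 = 4.258.
yc = 4.258^(1/3) = 1.6208 m.

1.6208


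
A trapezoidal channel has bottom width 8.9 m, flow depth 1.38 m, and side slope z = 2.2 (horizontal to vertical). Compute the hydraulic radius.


For a trapezoidal section with side slope z:
A = (b + z*y)*y = (8.9 + 2.2*1.38)*1.38 = 16.472 m^2.
P = b + 2*y*sqrt(1 + z^2) = 8.9 + 2*1.38*sqrt(1 + 2.2^2) = 15.57 m.
R = A/P = 16.472 / 15.57 = 1.0579 m.

1.0579


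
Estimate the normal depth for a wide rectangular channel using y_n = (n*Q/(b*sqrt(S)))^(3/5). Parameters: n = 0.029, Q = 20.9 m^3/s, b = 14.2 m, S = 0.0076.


We use the wide-channel approximation y_n = (n*Q/(b*sqrt(S)))^(3/5).
sqrt(S) = sqrt(0.0076) = 0.087178.
Numerator: n*Q = 0.029 * 20.9 = 0.6061.
Denominator: b*sqrt(S) = 14.2 * 0.087178 = 1.237928.
arg = 0.4896.
y_n = 0.4896^(3/5) = 0.6515 m.

0.6515


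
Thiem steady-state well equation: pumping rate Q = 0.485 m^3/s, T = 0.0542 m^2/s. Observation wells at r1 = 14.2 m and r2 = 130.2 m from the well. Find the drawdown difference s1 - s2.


Thiem equation: s1 - s2 = Q/(2*pi*T) * ln(r2/r1).
ln(r2/r1) = ln(130.2/14.2) = 2.2158.
Q/(2*pi*T) = 0.485 / (2*pi*0.0542) = 0.485 / 0.3405 = 1.4242.
s1 - s2 = 1.4242 * 2.2158 = 3.1557 m.

3.1557


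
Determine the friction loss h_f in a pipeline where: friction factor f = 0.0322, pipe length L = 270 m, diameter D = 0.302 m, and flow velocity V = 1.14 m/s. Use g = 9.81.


Darcy-Weisbach equation: h_f = f * (L/D) * V^2/(2g).
f * L/D = 0.0322 * 270/0.302 = 28.7881.
V^2/(2g) = 1.14^2 / (2*9.81) = 1.2996 / 19.62 = 0.0662 m.
h_f = 28.7881 * 0.0662 = 1.907 m.

1.907


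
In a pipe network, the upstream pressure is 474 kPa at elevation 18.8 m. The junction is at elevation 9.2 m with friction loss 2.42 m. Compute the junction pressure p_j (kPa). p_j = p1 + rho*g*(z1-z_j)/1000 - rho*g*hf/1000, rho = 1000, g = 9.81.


Junction pressure: p_j = p1 + rho*g*(z1 - z_j)/1000 - rho*g*hf/1000.
Elevation term = 1000*9.81*(18.8 - 9.2)/1000 = 94.176 kPa.
Friction term = 1000*9.81*2.42/1000 = 23.74 kPa.
p_j = 474 + 94.176 - 23.74 = 544.44 kPa.

544.44


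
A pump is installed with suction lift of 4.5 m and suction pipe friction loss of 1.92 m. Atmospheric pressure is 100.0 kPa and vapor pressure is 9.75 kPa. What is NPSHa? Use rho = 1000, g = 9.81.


NPSHa = p_atm/(rho*g) - z_s - hf_s - p_vap/(rho*g).
p_atm/(rho*g) = 100.0*1000 / (1000*9.81) = 10.194 m.
p_vap/(rho*g) = 9.75*1000 / (1000*9.81) = 0.994 m.
NPSHa = 10.194 - 4.5 - 1.92 - 0.994
      = 2.78 m.

2.78


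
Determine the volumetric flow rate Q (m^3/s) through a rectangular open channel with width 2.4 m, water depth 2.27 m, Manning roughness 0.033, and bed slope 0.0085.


For a rectangular channel, the cross-sectional area A = b * y = 2.4 * 2.27 = 5.45 m^2.
The wetted perimeter P = b + 2y = 2.4 + 2*2.27 = 6.94 m.
Hydraulic radius R = A/P = 5.45/6.94 = 0.785 m.
Velocity V = (1/n)*R^(2/3)*S^(1/2) = (1/0.033)*0.785^(2/3)*0.0085^(1/2) = 2.3775 m/s.
Discharge Q = A * V = 5.45 * 2.3775 = 12.952 m^3/s.

12.952


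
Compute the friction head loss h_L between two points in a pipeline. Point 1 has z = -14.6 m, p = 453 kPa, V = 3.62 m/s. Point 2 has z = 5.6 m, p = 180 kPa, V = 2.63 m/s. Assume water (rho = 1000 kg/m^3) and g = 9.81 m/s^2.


Total head at each section: H = z + p/(rho*g) + V^2/(2g).
H1 = -14.6 + 453*1000/(1000*9.81) + 3.62^2/(2*9.81)
   = -14.6 + 46.177 + 0.6679
   = 32.245 m.
H2 = 5.6 + 180*1000/(1000*9.81) + 2.63^2/(2*9.81)
   = 5.6 + 18.349 + 0.3525
   = 24.301 m.
h_L = H1 - H2 = 32.245 - 24.301 = 7.944 m.

7.944


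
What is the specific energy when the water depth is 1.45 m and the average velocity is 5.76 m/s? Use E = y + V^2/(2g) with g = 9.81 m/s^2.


Specific energy E = y + V^2/(2g).
Velocity head = V^2/(2g) = 5.76^2 / (2*9.81) = 33.1776 / 19.62 = 1.691 m.
E = 1.45 + 1.691 = 3.141 m.

3.141


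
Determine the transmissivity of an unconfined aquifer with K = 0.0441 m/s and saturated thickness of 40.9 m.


Transmissivity is defined as T = K * h.
T = 0.0441 * 40.9
  = 1.8037 m^2/s.

1.8037


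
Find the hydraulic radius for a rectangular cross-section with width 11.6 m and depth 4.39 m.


For a rectangular section:
Flow area A = b * y = 11.6 * 4.39 = 50.92 m^2.
Wetted perimeter P = b + 2y = 11.6 + 2*4.39 = 20.38 m.
Hydraulic radius R = A/P = 50.92 / 20.38 = 2.4987 m.

2.4987


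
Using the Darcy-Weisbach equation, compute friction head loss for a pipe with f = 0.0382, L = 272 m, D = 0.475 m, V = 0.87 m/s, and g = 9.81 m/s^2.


Darcy-Weisbach equation: h_f = f * (L/D) * V^2/(2g).
f * L/D = 0.0382 * 272/0.475 = 21.8745.
V^2/(2g) = 0.87^2 / (2*9.81) = 0.7569 / 19.62 = 0.0386 m.
h_f = 21.8745 * 0.0386 = 0.844 m.

0.844


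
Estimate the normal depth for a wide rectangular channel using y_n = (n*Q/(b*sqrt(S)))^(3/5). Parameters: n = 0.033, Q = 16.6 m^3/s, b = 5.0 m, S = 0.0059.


We use the wide-channel approximation y_n = (n*Q/(b*sqrt(S)))^(3/5).
sqrt(S) = sqrt(0.0059) = 0.076811.
Numerator: n*Q = 0.033 * 16.6 = 0.5478.
Denominator: b*sqrt(S) = 5.0 * 0.076811 = 0.384055.
arg = 1.4263.
y_n = 1.4263^(3/5) = 1.2375 m.

1.2375


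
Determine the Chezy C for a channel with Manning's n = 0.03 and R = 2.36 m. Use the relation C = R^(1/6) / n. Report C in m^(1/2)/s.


The Chezy coefficient relates to Manning's n through C = R^(1/6) / n.
R^(1/6) = 2.36^(1/6) = 1.153857.
C = 1.153857 / 0.03 = 38.46 m^(1/2)/s.

38.46


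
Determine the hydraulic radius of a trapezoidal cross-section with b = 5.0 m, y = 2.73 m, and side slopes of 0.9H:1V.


For a trapezoidal section with side slope z:
A = (b + z*y)*y = (5.0 + 0.9*2.73)*2.73 = 20.358 m^2.
P = b + 2*y*sqrt(1 + z^2) = 5.0 + 2*2.73*sqrt(1 + 0.9^2) = 12.346 m.
R = A/P = 20.358 / 12.346 = 1.649 m.

1.649


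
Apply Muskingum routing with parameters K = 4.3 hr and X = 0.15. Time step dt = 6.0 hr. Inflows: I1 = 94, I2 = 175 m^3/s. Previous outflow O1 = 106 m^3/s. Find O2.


Muskingum coefficients:
denom = 2*K*(1-X) + dt = 2*4.3*(1-0.15) + 6.0 = 13.31.
C0 = (dt - 2*K*X)/denom = (6.0 - 2*4.3*0.15)/13.31 = 0.3539.
C1 = (dt + 2*K*X)/denom = (6.0 + 2*4.3*0.15)/13.31 = 0.5477.
C2 = (2*K*(1-X) - dt)/denom = 0.0984.
O2 = C0*I2 + C1*I1 + C2*O1
   = 0.3539*175 + 0.5477*94 + 0.0984*106
   = 123.84 m^3/s.

123.84


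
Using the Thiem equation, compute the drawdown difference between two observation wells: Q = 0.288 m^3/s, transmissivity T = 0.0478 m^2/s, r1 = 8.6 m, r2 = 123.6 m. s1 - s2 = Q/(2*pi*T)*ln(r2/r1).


Thiem equation: s1 - s2 = Q/(2*pi*T) * ln(r2/r1).
ln(r2/r1) = ln(123.6/8.6) = 2.6653.
Q/(2*pi*T) = 0.288 / (2*pi*0.0478) = 0.288 / 0.3003 = 0.9589.
s1 - s2 = 0.9589 * 2.6653 = 2.5558 m.

2.5558


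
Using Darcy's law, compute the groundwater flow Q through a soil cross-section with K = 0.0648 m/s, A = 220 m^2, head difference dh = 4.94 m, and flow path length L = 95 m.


Darcy's law: Q = K * A * i, where i = dh/L.
Hydraulic gradient i = 4.94 / 95 = 0.052.
Q = 0.0648 * 220 * 0.052
  = 0.7413 m^3/s.

0.7413


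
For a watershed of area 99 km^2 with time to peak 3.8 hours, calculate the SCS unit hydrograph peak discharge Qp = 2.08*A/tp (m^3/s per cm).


SCS formula: Qp = 2.08 * A / tp.
Qp = 2.08 * 99 / 3.8
   = 205.92 / 3.8
   = 54.19 m^3/s per cm.

54.19


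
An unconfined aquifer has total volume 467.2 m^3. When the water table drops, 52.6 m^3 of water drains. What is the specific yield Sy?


Specific yield Sy = Volume drained / Total volume.
Sy = 52.6 / 467.2
   = 0.1126.

0.1126


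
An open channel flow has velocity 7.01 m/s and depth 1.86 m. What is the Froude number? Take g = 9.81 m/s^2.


The Froude number is defined as Fr = V / sqrt(g*y).
g*y = 9.81 * 1.86 = 18.2466.
sqrt(g*y) = sqrt(18.2466) = 4.2716.
Fr = 7.01 / 4.2716 = 1.6411.

1.6411


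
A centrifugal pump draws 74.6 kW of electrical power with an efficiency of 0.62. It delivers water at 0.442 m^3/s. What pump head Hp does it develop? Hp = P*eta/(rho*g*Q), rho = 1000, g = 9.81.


Pump head formula: Hp = P * eta / (rho * g * Q).
Numerator: P * eta = 74.6 * 1000 * 0.62 = 46252.0 W.
Denominator: rho * g * Q = 1000 * 9.81 * 0.442 = 4336.02.
Hp = 46252.0 / 4336.02 = 10.67 m.

10.67


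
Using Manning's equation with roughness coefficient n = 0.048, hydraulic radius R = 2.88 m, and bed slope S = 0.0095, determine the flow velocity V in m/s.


Manning's equation gives V = (1/n) * R^(2/3) * S^(1/2).
First, compute R^(2/3) = 2.88^(2/3) = 2.0242.
Next, S^(1/2) = 0.0095^(1/2) = 0.097468.
Then 1/n = 1/0.048 = 20.83.
V = 20.83 * 2.0242 * 0.097468 = 4.1104 m/s.

4.1104


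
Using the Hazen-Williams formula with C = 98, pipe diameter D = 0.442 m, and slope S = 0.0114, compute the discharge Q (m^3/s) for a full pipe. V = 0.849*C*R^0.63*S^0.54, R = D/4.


For a full circular pipe, R = D/4 = 0.442/4 = 0.1105 m.
V = 0.849 * 98 * 0.1105^0.63 * 0.0114^0.54
  = 0.849 * 98 * 0.249642 * 0.089275
  = 1.8543 m/s.
Pipe area A = pi*D^2/4 = pi*0.442^2/4 = 0.1534 m^2.
Q = A * V = 0.1534 * 1.8543 = 0.2845 m^3/s.

0.2845


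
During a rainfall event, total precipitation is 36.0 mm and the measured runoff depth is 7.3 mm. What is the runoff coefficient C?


The runoff coefficient C = runoff depth / rainfall depth.
C = 7.3 / 36.0
  = 0.2028.

0.2028


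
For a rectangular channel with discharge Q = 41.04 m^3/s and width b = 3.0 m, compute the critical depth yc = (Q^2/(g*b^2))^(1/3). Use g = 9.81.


Using yc = (Q^2 / (g * b^2))^(1/3):
Q^2 = 41.04^2 = 1684.28.
g * b^2 = 9.81 * 3.0^2 = 9.81 * 9.0 = 88.29.
Q^2 / (g*b^2) = 1684.28 / 88.29 = 19.0767.
yc = 19.0767^(1/3) = 2.672 m.

2.672


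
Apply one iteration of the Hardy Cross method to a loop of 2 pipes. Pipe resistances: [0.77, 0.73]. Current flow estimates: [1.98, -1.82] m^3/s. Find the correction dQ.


Numerator terms (r*Q*|Q|): 0.77*1.98*|1.98| = 3.0187; 0.73*-1.82*|-1.82| = -2.4181.
Sum of numerator = 0.6007.
Denominator terms (r*|Q|): 0.77*|1.98| = 1.5246; 0.73*|-1.82| = 1.3286.
2 * sum of denominator = 2 * 2.8532 = 5.7064.
dQ = -0.6007 / 5.7064 = -0.1053 m^3/s.

-0.1053


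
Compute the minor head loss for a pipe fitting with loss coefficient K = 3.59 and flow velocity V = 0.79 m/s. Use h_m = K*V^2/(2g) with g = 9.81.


Minor loss formula: h_m = K * V^2/(2g).
V^2 = 0.79^2 = 0.6241.
V^2/(2g) = 0.6241 / 19.62 = 0.0318 m.
h_m = 3.59 * 0.0318 = 0.1142 m.

0.1142


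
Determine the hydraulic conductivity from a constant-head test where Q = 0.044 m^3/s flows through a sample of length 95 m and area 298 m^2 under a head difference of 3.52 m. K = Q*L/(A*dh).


From K = Q*L / (A*dh):
Numerator: Q*L = 0.044 * 95 = 4.18.
Denominator: A*dh = 298 * 3.52 = 1048.96.
K = 4.18 / 1048.96 = 0.003985 m/s.

0.003985
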